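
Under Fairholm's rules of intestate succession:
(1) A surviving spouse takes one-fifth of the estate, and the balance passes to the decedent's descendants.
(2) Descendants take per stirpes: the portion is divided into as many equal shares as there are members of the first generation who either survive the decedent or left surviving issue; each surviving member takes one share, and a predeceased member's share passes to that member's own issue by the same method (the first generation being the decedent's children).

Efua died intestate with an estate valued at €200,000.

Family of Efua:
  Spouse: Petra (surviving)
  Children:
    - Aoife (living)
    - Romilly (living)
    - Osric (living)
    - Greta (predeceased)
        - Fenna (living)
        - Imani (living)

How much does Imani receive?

Petra takes one-fifth of €200,000 = €40,000. The remaining €160,000 passes to the descendants.
The descendants' portion (€160,000) is divided into 4 shares of €40,000: Aoife, Romilly, and Osric each take €40,000; Greta's €40,000 share passes to Greta's issue.
Greta's share (€40,000) is divided into 2 shares of €20,000: Fenna and Imani each take €20,000.

Imani receives €20,000.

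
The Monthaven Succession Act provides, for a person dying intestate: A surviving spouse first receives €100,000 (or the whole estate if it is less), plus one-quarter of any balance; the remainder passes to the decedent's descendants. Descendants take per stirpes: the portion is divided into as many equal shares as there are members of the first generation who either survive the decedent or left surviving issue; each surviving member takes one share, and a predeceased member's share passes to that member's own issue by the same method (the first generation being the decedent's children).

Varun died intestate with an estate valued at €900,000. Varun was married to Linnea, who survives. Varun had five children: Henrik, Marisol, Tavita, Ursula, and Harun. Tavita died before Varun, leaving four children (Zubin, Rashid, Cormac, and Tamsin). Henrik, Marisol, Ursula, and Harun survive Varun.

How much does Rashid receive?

Rashid receives €30,000.

Linnea first takes €100,000, leaving a balance of €800,000. Linnea then takes one-quarter of the balance (€200,000), for a total of €300,000. The remaining €600,000 passes to the descendants.
The descendants' portion (€600,000) is divided into 5 shares of €120,000: Henrik, Marisol, Ursula, and Harun each take €120,000; Tavita's €120,000 share passes to Tavita's issue.
Tavita's share (€120,000) is divided into 4 shares of €30,000: Zubin, Rashid, Cormac, and Tamsin each take €30,000.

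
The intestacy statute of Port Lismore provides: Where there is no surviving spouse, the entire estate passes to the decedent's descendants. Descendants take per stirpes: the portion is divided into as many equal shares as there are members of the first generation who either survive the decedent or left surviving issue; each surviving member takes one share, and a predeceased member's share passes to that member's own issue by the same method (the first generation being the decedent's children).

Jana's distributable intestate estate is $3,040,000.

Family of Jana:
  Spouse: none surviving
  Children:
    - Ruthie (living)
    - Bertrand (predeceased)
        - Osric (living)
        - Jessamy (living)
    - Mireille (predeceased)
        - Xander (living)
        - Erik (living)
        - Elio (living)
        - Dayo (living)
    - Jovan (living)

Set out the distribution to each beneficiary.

The entire $3,040,000 passes to the descendants.
That amount ($3,040,000) is divided into 4 shares of $760,000: Ruthie and Jovan each take $760,000; Bertrand's $760,000 share passes to Bertrand's issue; Mireille's $760,000 share passes to Mireille's issue.
Bertrand's share ($760,000) is divided into 2 shares of $380,000: Osric and Jessamy each take $380,000.
Mireille's share ($760,000) is divided into 4 shares of $190,000: Xander, Erik, Elio, and Dayo each take $190,000.

Ruthie: $760,000; Osric: $380,000; Jessamy: $380,000; Xander: $190,000; Erik: $190,000; Elio: $190,000; Dayo: $190,000; Jovan: $760,000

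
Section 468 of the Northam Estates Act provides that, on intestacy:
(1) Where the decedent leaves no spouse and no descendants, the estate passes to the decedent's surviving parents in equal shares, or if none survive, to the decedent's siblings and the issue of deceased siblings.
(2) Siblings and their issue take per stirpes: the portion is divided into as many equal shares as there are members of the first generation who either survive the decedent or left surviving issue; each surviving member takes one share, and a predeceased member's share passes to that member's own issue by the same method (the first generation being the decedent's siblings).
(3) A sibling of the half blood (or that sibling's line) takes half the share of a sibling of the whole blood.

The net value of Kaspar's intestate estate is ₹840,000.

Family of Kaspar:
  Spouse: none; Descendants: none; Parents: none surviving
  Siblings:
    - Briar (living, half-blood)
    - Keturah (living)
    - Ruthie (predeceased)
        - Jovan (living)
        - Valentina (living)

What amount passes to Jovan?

Jovan receives ₹168,000.

The entire ₹840,000 passes to the siblings and their issue.
Counting each half-blood sibling's line as half a unit, there are 5/2 units in ₹840,000, so one unit is ₹336,000. Whole-blood lines (Keturah and Ruthie) take ₹336,000 each; half-blood lines (Briar) take ₹168,000 each.
Ruthie's share (₹336,000) is divided into 2 shares of ₹168,000: Jovan and Valentina each take ₹168,000.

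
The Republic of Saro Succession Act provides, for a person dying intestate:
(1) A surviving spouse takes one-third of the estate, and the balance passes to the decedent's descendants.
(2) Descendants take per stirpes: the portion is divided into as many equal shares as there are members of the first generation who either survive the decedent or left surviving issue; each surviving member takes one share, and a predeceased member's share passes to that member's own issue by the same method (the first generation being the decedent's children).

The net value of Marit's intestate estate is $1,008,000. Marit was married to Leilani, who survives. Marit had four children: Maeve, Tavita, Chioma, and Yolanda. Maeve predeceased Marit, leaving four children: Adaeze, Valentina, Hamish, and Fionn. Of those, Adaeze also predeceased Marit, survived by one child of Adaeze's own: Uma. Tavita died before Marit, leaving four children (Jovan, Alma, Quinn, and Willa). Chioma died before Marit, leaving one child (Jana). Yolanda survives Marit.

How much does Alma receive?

Leilani takes one-third of $1,008,000 = $336,000. The remaining $672,000 passes to the descendants.
The descendants' portion ($672,000) is divided into 4 shares of $168,000: Yolanda takes $168,000; Maeve's $168,000 share passes to Maeve's issue; Tavita's $168,000 share passes to Tavita's issue; Chioma's $168,000 share passes to Chioma's issue.
Maeve's share ($168,000) is divided into 4 shares of $42,000: Valentina, Hamish, and Fionn each take $42,000; Adaeze's $42,000 share passes to Adaeze's issue.
Adaeze's share ($42,000) passes entirely to Uma.
Tavita's share ($168,000) is divided into 4 shares of $42,000: Jovan, Alma, Quinn, and Willa each take $42,000.
Chioma's share ($168,000) passes entirely to Jana.

Alma receives $42,000.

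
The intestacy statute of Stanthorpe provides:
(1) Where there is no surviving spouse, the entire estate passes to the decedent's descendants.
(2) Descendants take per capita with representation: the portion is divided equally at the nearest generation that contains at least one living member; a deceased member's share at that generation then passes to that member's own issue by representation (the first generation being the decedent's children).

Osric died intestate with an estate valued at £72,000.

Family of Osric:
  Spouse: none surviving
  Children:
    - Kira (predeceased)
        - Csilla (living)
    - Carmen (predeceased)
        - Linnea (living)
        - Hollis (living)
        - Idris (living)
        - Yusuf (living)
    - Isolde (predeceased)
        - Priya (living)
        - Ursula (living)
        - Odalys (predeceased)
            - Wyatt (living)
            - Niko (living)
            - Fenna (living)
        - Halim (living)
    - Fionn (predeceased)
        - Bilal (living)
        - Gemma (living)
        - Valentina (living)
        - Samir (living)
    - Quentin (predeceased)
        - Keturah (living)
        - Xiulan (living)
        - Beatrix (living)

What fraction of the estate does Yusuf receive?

Yusuf receives 1/16 of the estate.

The entire £72,000 passes to the descendants.
No child survives, so the initial division is made at the grandchildren's generation.
That amount (£72,000) is divided into 16 shares of £4,500: Csilla, Linnea, Hollis, Idris, Yusuf, Priya, Ursula, Halim, Bilal, Gemma, Valentina, Samir, Keturah, Xiulan, and Beatrix each take £4,500; Odalys's £4,500 share passes to Odalys's issue.
Odalys's share (£4,500) is divided into 3 shares of £1,500: Wyatt, Niko, and Fenna each take £1,500.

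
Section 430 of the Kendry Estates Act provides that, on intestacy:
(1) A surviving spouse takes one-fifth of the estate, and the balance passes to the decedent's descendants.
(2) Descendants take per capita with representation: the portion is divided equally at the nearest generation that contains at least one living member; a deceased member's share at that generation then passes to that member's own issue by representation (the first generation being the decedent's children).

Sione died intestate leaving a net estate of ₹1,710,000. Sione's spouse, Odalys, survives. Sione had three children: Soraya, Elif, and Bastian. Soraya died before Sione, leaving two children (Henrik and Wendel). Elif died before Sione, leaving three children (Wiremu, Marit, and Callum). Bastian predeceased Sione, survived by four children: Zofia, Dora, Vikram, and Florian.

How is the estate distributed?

Odalys takes one-fifth of ₹1,710,000 = ₹342,000. The remaining ₹1,368,000 passes to the descendants.
No child survives, so the initial division is made at the grandchildren's generation.
The descendants' portion (₹1,368,000) is divided into 9 shares of ₹152,000: Henrik, Wendel, Wiremu, Marit, Callum, Zofia, Dora, Vikram, and Florian each take ₹152,000.

Odalys: ₹342,000; Henrik: ₹152,000; Wendel: ₹152,000; Wiremu: ₹152,000; Marit: ₹152,000; Callum: ₹152,000; Zofia: ₹152,000; Dora: ₹152,000; Vikram: ₹152,000; Florian: ₹152,000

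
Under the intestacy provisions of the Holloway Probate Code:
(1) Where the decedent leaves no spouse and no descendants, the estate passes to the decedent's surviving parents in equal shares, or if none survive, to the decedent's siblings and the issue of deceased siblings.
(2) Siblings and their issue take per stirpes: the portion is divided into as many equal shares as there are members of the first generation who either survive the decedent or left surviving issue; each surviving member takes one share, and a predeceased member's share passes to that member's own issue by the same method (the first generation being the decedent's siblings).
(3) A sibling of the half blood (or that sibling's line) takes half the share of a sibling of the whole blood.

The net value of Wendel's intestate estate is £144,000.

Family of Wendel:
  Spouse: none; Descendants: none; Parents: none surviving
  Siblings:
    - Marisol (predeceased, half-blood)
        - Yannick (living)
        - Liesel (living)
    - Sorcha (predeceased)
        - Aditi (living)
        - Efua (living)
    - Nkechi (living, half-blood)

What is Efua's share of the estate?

The entire £144,000 passes to the siblings and their issue.
Counting each half-blood sibling's line as half a unit, there are 2 units in £144,000, so one unit is £72,000. Whole-blood lines (Sorcha) take £72,000 each; half-blood lines (Marisol and Nkechi) take £36,000 each.
Marisol's share (£36,000) is divided into 2 shares of £18,000: Yannick and Liesel each take £18,000.
Sorcha's share (£72,000) is divided into 2 shares of £36,000: Aditi and Efua each take £36,000.

Efua receives £36,000.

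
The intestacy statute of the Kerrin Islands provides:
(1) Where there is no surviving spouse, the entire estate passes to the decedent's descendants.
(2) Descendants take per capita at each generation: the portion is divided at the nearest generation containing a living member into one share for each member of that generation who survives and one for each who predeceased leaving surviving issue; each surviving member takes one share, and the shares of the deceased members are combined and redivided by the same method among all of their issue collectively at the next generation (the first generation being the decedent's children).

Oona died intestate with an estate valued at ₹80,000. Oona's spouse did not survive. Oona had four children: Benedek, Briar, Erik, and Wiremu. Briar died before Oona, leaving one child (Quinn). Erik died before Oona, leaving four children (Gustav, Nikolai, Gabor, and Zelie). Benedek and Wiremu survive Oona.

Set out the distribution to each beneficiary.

The entire ₹80,000 passes to the descendants.
That amount (₹80,000) is divided at the children's generation into 4 shares of ₹20,000. Benedek and Wiremu each take ₹20,000. The 2 shares of the deceased (Briar and Erik) are combined into a pool of ₹40,000.
That pool (₹40,000) is divided at the grandchildren's generation equally among Quinn, Gustav, Nikolai, Gabor, and Zelie: ₹8,000 each.

Benedek: ₹20,000; Quinn: ₹8,000; Gustav: ₹8,000; Nikolai: ₹8,000; Gabor: ₹8,000; Zelie: ₹8,000; Wiremu: ₹20,000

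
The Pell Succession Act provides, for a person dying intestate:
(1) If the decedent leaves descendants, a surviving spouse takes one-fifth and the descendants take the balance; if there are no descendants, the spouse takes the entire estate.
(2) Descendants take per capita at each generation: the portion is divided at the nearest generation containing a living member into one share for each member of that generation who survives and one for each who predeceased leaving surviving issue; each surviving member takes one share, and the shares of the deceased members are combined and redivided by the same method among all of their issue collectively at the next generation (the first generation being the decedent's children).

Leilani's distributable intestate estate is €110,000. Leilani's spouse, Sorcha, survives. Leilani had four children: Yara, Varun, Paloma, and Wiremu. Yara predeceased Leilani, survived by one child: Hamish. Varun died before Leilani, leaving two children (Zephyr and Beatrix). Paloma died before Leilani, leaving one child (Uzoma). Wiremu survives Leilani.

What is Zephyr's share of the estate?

Sorcha takes one-fifth of €110,000 = €22,000. The remaining €88,000 passes to the descendants.
The descendants' portion (€88,000) is divided at the children's generation into 4 shares of €22,000. Wiremu takes €22,000. The 3 shares of the deceased (Yara, Varun, and Paloma) are combined into a pool of €66,000.
That pool (€66,000) is divided at the grandchildren's generation equally among Hamish, Zephyr, Beatrix, and Uzoma: €16,500 each.

Zephyr receives €16,500.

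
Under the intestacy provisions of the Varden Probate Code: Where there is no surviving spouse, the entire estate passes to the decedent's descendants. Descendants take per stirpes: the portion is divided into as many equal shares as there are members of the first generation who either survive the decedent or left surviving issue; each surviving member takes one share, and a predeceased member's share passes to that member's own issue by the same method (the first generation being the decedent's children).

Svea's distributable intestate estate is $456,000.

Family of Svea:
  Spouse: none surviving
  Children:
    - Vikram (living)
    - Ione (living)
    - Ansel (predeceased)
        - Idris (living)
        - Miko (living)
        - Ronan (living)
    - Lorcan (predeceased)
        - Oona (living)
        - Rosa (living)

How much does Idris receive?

Idris receives $38,000.

The entire $456,000 passes to the descendants.
That amount ($456,000) is divided into 4 shares of $114,000: Vikram and Ione each take $114,000; Ansel's $114,000 share passes to Ansel's issue; Lorcan's $114,000 share passes to Lorcan's issue.
Ansel's share ($114,000) is divided into 3 shares of $38,000: Idris, Miko, and Ronan each take $38,000.
Lorcan's share ($114,000) is divided into 2 shares of $57,000: Oona and Rosa each take $57,000.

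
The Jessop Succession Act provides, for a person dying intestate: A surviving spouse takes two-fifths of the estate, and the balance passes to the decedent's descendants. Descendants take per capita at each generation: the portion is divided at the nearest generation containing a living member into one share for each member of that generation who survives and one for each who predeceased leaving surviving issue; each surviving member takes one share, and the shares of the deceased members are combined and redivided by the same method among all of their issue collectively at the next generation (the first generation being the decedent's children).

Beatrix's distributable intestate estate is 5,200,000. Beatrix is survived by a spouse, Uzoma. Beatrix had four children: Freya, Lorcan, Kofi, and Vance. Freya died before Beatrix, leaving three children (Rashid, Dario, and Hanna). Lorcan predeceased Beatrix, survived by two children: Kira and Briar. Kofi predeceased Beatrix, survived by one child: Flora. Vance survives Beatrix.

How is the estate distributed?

Uzoma takes two-fifths of 5,200,000 = 2,080,000. The remaining 3,120,000 passes to the descendants.
The descendants' portion (3,120,000) is divided at the children's generation into 4 shares of 780,000. Vance takes 780,000. The 3 shares of the deceased (Freya, Lorcan, and Kofi) are combined into a pool of 2,340,000.
That pool (2,340,000) is divided at the grandchildren's generation equally among Rashid, Dario, Hanna, Kira, Briar, and Flora: 390,000 each.

Uzoma: 2,080,000; Rashid: 390,000; Dario: 390,000; Hanna: 390,000; Kira: 390,000; Briar: 390,000; Flora: 390,000; Vance: 780,000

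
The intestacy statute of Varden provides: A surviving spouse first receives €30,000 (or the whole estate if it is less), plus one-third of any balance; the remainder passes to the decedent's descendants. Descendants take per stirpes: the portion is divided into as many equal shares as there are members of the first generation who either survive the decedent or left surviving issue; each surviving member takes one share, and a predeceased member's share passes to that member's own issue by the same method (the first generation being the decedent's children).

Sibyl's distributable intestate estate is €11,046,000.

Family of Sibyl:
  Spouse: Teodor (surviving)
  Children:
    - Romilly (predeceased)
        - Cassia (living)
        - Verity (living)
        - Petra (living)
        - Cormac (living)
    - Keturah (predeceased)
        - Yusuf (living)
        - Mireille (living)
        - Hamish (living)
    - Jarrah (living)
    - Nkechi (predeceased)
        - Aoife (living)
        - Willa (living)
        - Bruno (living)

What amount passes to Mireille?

Mireille receives €612,000.

Teodor first takes €30,000, leaving a balance of €11,016,000. Teodor then takes one-third of the balance (€3,672,000), for a total of €3,702,000. The remaining €7,344,000 passes to the descendants.
The descendants' portion (€7,344,000) is divided into 4 shares of €1,836,000: Jarrah takes €1,836,000; Romilly's €1,836,000 share passes to Romilly's issue; Keturah's €1,836,000 share passes to Keturah's issue; Nkechi's €1,836,000 share passes to Nkechi's issue.
Romilly's share (€1,836,000) is divided into 4 shares of €459,000: Cassia, Verity, Petra, and Cormac each take €459,000.
Keturah's share (€1,836,000) is divided into 3 shares of €612,000: Yusuf, Mireille, and Hamish each take €612,000.
Nkechi's share (€1,836,000) is divided into 3 shares of €612,000: Aoife, Willa, and Bruno each take €612,000.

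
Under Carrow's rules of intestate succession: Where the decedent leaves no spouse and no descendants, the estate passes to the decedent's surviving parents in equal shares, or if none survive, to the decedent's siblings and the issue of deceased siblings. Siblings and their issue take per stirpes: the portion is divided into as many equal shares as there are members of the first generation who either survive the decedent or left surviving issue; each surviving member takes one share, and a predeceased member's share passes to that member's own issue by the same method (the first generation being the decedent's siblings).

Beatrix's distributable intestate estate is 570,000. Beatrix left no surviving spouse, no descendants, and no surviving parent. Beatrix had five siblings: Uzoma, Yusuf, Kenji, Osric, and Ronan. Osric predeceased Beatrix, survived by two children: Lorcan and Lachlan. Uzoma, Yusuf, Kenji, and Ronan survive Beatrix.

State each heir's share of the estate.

The entire 570,000 passes to the siblings and their issue.
That amount (570,000) is divided into 5 shares of 114,000: Uzoma, Yusuf, Kenji, and Ronan each take 114,000; Osric's 114,000 share passes to Osric's issue.
Osric's share (114,000) is divided into 2 shares of 57,000: Lorcan and Lachlan each take 57,000.

Uzoma: 114,000; Yusuf: 114,000; Kenji: 114,000; Lorcan: 57,000; Lachlan: 57,000; Ronan: 114,000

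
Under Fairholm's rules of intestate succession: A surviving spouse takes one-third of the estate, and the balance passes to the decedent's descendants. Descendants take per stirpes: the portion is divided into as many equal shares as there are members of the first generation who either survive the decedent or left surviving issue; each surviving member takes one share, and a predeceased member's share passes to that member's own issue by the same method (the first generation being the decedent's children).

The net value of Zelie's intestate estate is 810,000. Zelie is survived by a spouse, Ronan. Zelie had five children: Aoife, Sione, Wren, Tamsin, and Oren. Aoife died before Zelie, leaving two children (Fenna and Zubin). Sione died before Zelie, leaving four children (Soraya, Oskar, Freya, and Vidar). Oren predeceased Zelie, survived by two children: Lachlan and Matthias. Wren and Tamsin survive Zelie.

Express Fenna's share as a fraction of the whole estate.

Ronan takes one-third of 810,000 = 270,000. The remaining 540,000 passes to the descendants.
The descendants' portion (540,000) is divided into 5 shares of 108,000: Wren and Tamsin each take 108,000; Aoife's 108,000 share passes to Aoife's issue; Sione's 108,000 share passes to Sione's issue; Oren's 108,000 share passes to Oren's issue.
Aoife's share (108,000) is divided into 2 shares of 54,000: Fenna and Zubin each take 54,000.
Sione's share (108,000) is divided into 4 shares of 27,000: Soraya, Oskar, Freya, and Vidar each take 27,000.
Oren's share (108,000) is divided into 2 shares of 54,000: Lachlan and Matthias each take 54,000.

Fenna receives 1/15 of the estate.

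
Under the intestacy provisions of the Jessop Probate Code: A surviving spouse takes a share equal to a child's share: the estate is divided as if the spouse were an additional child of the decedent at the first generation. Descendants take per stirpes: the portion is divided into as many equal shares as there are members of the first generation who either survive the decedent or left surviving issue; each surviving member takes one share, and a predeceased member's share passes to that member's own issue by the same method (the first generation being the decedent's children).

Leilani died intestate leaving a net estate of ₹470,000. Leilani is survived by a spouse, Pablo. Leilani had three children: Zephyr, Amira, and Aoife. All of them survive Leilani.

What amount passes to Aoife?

Aoife receives ₹117,500.

The spouse counts as an additional share at the children's level, so there are 4 primary shares of ₹117,500. Pablo takes one such share (₹117,500).
The children's combined portion (₹352,500) is divided into 3 shares of ₹117,500: Zephyr, Amira, and Aoife each take ₹117,500.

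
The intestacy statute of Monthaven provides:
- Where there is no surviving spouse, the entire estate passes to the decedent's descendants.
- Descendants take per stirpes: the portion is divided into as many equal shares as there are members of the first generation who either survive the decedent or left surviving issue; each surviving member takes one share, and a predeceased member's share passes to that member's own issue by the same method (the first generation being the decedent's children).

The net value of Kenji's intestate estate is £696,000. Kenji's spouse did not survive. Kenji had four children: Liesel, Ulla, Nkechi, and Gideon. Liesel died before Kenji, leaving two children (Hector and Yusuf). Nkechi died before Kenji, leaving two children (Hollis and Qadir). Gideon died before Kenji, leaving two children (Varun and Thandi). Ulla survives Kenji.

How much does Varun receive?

The entire £696,000 passes to the descendants.
That amount (£696,000) is divided into 4 shares of £174,000: Ulla takes £174,000; Liesel's £174,000 share passes to Liesel's issue; Nkechi's £174,000 share passes to Nkechi's issue; Gideon's £174,000 share passes to Gideon's issue.
Liesel's share (£174,000) is divided into 2 shares of £87,000: Hector and Yusuf each take £87,000.
Nkechi's share (£174,000) is divided into 2 shares of £87,000: Hollis and Qadir each take £87,000.
Gideon's share (£174,000) is divided into 2 shares of £87,000: Varun and Thandi each take £87,000.

Varun receives £87,000.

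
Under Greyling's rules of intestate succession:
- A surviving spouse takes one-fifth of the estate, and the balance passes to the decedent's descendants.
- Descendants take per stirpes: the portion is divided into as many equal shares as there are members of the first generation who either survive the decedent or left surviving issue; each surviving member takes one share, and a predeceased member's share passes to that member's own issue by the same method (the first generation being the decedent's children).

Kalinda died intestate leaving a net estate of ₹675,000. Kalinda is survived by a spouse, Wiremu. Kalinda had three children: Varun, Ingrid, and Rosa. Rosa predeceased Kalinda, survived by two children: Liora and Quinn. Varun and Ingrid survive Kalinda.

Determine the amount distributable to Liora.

Liora receives ₹90,000.

Wiremu takes one-fifth of ₹675,000 = ₹135,000. The remaining ₹540,000 passes to the descendants.
The descendants' portion (₹540,000) is divided into 3 shares of ₹180,000: Varun and Ingrid each take ₹180,000; Rosa's ₹180,000 share passes to Rosa's issue.
Rosa's share (₹180,000) is divided into 2 shares of ₹90,000: Liora and Quinn each take ₹90,000.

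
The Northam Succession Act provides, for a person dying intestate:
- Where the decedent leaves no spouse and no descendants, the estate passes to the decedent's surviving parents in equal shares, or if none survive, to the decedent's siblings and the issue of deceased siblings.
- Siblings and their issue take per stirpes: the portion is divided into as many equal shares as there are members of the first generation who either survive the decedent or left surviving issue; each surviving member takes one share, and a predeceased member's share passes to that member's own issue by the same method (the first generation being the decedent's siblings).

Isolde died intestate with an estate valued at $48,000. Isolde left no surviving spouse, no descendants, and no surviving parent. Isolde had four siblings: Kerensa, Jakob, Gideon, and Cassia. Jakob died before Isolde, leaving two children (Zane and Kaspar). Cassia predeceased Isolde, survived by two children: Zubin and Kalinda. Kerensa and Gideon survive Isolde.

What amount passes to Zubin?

The entire $48,000 passes to the siblings and their issue.
That amount ($48,000) is divided into 4 shares of $12,000: Kerensa and Gideon each take $12,000; Jakob's $12,000 share passes to Jakob's issue; Cassia's $12,000 share passes to Cassia's issue.
Jakob's share ($12,000) is divided into 2 shares of $6,000: Zane and Kaspar each take $6,000.
Cassia's share ($12,000) is divided into 2 shares of $6,000: Zubin and Kalinda each take $6,000.

Zubin receives $6,000.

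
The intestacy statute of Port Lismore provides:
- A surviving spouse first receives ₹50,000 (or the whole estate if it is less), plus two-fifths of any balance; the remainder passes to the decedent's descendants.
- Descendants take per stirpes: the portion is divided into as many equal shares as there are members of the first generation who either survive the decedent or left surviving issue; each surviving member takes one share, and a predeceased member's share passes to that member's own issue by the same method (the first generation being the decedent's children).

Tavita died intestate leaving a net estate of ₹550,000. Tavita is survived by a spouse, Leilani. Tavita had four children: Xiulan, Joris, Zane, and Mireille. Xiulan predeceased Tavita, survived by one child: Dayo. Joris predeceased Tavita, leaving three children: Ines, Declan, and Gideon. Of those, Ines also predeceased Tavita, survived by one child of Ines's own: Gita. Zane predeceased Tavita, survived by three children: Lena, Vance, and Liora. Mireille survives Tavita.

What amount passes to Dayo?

Dayo receives ₹75,000.

Leilani first takes ₹50,000, leaving a balance of ₹500,000. Leilani then takes two-fifths of the balance (₹200,000), for a total of ₹250,000. The remaining ₹300,000 passes to the descendants.
The descendants' portion (₹300,000) is divided into 4 shares of ₹75,000: Mireille takes ₹75,000; Xiulan's ₹75,000 share passes to Xiulan's issue; Joris's ₹75,000 share passes to Joris's issue; Zane's ₹75,000 share passes to Zane's issue.
Xiulan's share (₹75,000) passes entirely to Dayo.
Joris's share (₹75,000) is divided into 3 shares of ₹25,000: Declan and Gideon each take ₹25,000; Ines's ₹25,000 share passes to Ines's issue.
Ines's share (₹25,000) passes entirely to Gita.
Zane's share (₹75,000) is divided into 3 shares of ₹25,000: Lena, Vance, and Liora each take ₹25,000.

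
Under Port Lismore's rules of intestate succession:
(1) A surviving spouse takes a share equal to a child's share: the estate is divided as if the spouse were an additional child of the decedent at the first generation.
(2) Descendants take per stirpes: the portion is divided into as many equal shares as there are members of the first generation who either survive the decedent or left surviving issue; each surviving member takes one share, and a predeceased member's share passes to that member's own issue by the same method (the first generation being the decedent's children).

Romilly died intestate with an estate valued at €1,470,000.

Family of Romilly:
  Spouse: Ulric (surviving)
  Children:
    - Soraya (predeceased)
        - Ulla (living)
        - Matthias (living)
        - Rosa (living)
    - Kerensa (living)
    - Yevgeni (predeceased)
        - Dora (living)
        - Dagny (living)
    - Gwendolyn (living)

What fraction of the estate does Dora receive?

Dora receives 1/10 of the estate.

The spouse counts as an additional share at the children's level, so there are 5 primary shares of €294,000. Ulric takes one such share (€294,000).
The children's combined portion (€1,176,000) is divided into 4 shares of €294,000: Kerensa and Gwendolyn each take €294,000; Soraya's €294,000 share passes to Soraya's issue; Yevgeni's €294,000 share passes to Yevgeni's issue.
Soraya's share (€294,000) is divided into 3 shares of €98,000: Ulla, Matthias, and Rosa each take €98,000.
Yevgeni's share (€294,000) is divided into 2 shares of €147,000: Dora and Dagny each take €147,000.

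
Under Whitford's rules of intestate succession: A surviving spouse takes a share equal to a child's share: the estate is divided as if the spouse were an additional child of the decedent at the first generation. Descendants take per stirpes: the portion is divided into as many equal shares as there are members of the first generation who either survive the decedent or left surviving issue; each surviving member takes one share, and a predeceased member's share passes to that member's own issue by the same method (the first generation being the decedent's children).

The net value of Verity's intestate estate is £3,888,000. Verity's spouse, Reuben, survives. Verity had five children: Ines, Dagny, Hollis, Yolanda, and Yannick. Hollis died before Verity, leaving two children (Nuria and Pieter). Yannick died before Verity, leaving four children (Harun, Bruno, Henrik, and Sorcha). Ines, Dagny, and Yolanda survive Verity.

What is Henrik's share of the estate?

The spouse counts as an additional share at the children's level, so there are 6 primary shares of £648,000. Reuben takes one such share (£648,000).
The children's combined portion (£3,240,000) is divided into 5 shares of £648,000: Ines, Dagny, and Yolanda each take £648,000; Hollis's £648,000 share passes to Hollis's issue; Yannick's £648,000 share passes to Yannick's issue.
Hollis's share (£648,000) is divided into 2 shares of £324,000: Nuria and Pieter each take £324,000.
Yannick's share (£648,000) is divided into 4 shares of £162,000: Harun, Bruno, Henrik, and Sorcha each take £162,000.

Henrik receives £162,000.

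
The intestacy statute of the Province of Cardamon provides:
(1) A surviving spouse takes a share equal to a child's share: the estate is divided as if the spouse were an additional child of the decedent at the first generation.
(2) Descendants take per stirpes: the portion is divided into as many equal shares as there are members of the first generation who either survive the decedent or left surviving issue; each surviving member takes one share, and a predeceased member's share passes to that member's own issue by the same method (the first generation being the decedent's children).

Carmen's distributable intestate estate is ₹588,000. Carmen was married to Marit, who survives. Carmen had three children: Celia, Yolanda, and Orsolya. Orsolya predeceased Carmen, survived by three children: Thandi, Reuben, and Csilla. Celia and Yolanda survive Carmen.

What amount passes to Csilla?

Csilla receives ₹49,000.

The spouse counts as an additional share at the children's level, so there are 4 primary shares of ₹147,000. Marit takes one such share (₹147,000).
The children's combined portion (₹441,000) is divided into 3 shares of ₹147,000: Celia and Yolanda each take ₹147,000; Orsolya's ₹147,000 share passes to Orsolya's issue.
Orsolya's share (₹147,000) is divided into 3 shares of ₹49,000: Thandi, Reuben, and Csilla each take ₹49,000.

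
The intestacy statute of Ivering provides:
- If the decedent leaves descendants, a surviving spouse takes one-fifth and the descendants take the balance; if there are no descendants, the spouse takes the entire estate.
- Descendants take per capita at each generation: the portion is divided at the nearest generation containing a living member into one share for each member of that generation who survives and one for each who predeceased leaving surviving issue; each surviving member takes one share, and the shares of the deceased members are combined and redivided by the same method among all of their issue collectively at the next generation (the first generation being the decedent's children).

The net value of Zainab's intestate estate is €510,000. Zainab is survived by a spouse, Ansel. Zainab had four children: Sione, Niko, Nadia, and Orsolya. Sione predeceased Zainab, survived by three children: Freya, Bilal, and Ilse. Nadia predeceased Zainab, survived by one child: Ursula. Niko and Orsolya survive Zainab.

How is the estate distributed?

Ansel takes one-fifth of €510,000 = €102,000. The remaining €408,000 passes to the descendants.
The descendants' portion (€408,000) is divided at the children's generation into 4 shares of €102,000. Niko and Orsolya each take €102,000. The 2 shares of the deceased (Sione and Nadia) are combined into a pool of €204,000.
That pool (€204,000) is divided at the grandchildren's generation equally among Freya, Bilal, Ilse, and Ursula: €51,000 each.

Ansel: €102,000; Freya: €51,000; Bilal: €51,000; Ilse: €51,000; Niko: €102,000; Ursula: €51,000; Orsolya: €102,000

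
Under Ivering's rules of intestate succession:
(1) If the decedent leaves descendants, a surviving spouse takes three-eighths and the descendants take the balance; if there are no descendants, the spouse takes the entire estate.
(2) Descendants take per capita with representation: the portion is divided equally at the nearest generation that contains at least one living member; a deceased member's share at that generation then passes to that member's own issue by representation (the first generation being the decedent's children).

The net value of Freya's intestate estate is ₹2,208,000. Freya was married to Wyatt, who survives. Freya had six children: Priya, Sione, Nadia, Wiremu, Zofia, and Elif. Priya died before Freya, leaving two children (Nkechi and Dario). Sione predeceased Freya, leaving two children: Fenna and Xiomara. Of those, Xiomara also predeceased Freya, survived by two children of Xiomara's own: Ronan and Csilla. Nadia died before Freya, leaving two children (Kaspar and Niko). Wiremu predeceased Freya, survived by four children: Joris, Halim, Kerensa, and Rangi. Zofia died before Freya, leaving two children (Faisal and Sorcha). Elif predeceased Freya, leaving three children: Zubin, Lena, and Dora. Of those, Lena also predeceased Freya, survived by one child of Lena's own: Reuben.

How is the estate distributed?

Wyatt takes three-eighths of ₹2,208,000 = ₹828,000. The remaining ₹1,380,000 passes to the descendants.
No child survives, so the initial division is made at the grandchildren's generation.
The descendants' portion (₹1,380,000) is divided into 15 shares of ₹92,000: Nkechi, Dario, Fenna, Kaspar, Niko, Joris, Halim, Kerensa, Rangi, Faisal, Sorcha, Zubin, and Dora each take ₹92,000; Xiomara's ₹92,000 share passes to Xiomara's issue; Lena's ₹92,000 share passes to Lena's issue.
Xiomara's share (₹92,000) is divided into 2 shares of ₹46,000: Ronan and Csilla each take ₹46,000.
Lena's share (₹92,000) passes entirely to Reuben.

Wyatt: ₹828,000; Nkechi: ₹92,000; Dario: ₹92,000; Fenna: ₹92,000; Ronan: ₹46,000; Csilla: ₹46,000; Kaspar: ₹92,000; Niko: ₹92,000; Joris: ₹92,000; Halim: ₹92,000; Kerensa: ₹92,000; Rangi: ₹92,000; Faisal: ₹92,000; Sorcha: ₹92,000; Zubin: ₹92,000; Reuben: ₹92,000; Dora: ₹92,000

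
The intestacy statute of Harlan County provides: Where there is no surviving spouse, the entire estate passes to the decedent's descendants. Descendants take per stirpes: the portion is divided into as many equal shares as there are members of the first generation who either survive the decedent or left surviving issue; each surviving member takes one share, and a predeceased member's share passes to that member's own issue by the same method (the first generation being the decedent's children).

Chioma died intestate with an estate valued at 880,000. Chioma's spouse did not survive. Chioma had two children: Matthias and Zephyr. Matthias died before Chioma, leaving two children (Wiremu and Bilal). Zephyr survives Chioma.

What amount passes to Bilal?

The entire 880,000 passes to the descendants.
That amount (880,000) is divided into 2 shares of 440,000: Zephyr takes 440,000; Matthias's 440,000 share passes to Matthias's issue.
Matthias's share (440,000) is divided into 2 shares of 220,000: Wiremu and Bilal each take 220,000.

Bilal receives 220,000.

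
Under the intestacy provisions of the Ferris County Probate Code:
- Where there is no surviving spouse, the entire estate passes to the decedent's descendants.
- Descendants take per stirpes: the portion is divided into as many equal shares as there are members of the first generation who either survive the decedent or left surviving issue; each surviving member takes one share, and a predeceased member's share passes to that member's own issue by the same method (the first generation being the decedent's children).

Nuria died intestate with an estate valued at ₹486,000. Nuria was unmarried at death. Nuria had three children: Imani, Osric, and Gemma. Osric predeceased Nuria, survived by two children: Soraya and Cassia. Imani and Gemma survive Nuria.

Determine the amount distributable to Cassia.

The entire ₹486,000 passes to the descendants.
That amount (₹486,000) is divided into 3 shares of ₹162,000: Imani and Gemma each take ₹162,000; Osric's ₹162,000 share passes to Osric's issue.
Osric's share (₹162,000) is divided into 2 shares of ₹81,000: Soraya and Cassia each take ₹81,000.

Cassia receives ₹81,000.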